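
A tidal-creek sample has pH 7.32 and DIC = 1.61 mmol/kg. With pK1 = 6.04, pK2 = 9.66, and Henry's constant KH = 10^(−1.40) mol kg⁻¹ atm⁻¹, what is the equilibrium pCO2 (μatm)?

pCO2 = 2010 μatm

α₀ = 1 / (1 + K1/[H⁺] + K1K2/[H⁺]²) = 1 / (1 + 10^+1.28 + 10^-1.06)
   = 1 / (1 + 19.055 + 0.087096) = 1/20.142 = 0.04965
[CO2*] = α₀ × DIC = 0.04965 × 1.61 = 0.07993 mmol/kg
pCO2 = [CO2*]/KH = 7.993×10^-5 / 3.981×10^-2 = 2010 μatm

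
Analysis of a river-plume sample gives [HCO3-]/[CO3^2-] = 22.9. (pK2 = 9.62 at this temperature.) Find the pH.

pH = 8.26

From K2 = [H⁺][CO3^2-]/[HCO3-]:  pH = pK2 − log₁₀([HCO3-]/[CO3^2-])
log₁₀(22.9) = +1.360
pH = 9.62 − (+1.360) = 8.26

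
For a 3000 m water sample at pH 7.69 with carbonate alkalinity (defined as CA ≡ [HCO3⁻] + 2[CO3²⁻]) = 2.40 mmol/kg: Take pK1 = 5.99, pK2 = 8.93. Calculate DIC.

DIC = 2.32 mmol/kg

CA = [HCO3⁻] + 2[CO3²⁻] = (α₁ + 2α₂)·DIC
At pH 7.69: [H⁺]/K1 = 10^-1.70 = 0.019953, K2/[H⁺] = 10^-1.24 = 0.057544
α₁ = 1/(1 + 0.019953 + 0.057544) = 1/1.0775 = 0.9281; α₂ = α₁·K2/[H⁺] = 0.05341
α₁ + 2α₂ = 1.0349
DIC = CA / (α₁ + 2α₂) = 2.40 / 1.0349 = 2.32 mmol/kg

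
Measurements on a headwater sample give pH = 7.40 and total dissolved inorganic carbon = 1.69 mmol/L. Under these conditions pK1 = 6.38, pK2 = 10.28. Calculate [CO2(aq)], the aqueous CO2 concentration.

α₀ = 1 / (1 + K1/[H⁺] + K1K2/[H⁺]²) = 1 / (1 + 10^+1.02 + 10^-1.86)
   = 1 / (1 + 10.471 + 0.013804) = 1/11.485 = 0.08707
[CO2*] = α₀ × DIC = 0.08707 × 1.69 = 0.147 mmol/L

[CO2*] = 0.147 mmol/L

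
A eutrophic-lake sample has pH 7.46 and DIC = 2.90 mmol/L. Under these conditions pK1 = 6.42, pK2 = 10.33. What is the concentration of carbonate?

α₂ = 1 / (1 + [H⁺]/K2 + [H⁺]²/(K1K2)) = 1 / (1 + 10^+2.87 + 10^+1.83)
   = 1 / (1 + 741.31 + 67.608) = 1/809.92 = 0.001235
[CO3²⁻] = α₂ × DIC = 0.001235 × 2.90 = 0.00358 mmol/L = 3.58 μmol/L

[CO3²⁻] = 3.58 μmol/L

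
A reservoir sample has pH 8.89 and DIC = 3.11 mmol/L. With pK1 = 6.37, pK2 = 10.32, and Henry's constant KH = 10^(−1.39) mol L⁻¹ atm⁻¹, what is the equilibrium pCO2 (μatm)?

pCO2 = 222 μatm

α₀ = 1 / (1 + K1/[H⁺] + K1K2/[H⁺]²) = 1 / (1 + 10^+2.52 + 10^+1.09)
   = 1 / (1 + 331.13 + 12.303) = 1/344.43 = 0.002903
[CO2*] = α₀ × DIC = 0.002903 × 3.11 = 0.009029 mmol/L = 9.029 μmol/L
pCO2 = [CO2*]/KH = 9.029×10^-6 / 4.074×10^-2 = 222 μatm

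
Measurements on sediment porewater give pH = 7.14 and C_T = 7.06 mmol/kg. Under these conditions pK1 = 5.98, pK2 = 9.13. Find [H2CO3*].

α₀ = 1 / (1 + K1/[H⁺] + K1K2/[H⁺]²) = 1 / (1 + 10^+1.16 + 10^-0.83)
   = 1 / (1 + 14.454 + 0.14791) = 1/15.602 = 0.06409
[CO2*] = α₀ × DIC = 0.06409 × 7.06 = 0.452 mmol/kg

[CO2*] = 0.452 mmol/kg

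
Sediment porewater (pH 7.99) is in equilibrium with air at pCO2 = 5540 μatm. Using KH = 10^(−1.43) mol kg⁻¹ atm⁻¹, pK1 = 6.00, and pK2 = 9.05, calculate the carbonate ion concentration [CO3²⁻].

[CO2*] = KH · pCO2 = 10^(−1.43) × 5540×10^-6 = 2.058×10^-4 mol/kg
α₀ = 1/(1 + K1/[H⁺] + K1K2/[H⁺]²) = 1/(1 + 10^+1.99 + 10^+0.93) = 0.009325
DIC = [CO2*]/α₀ = 2.058×10^-4 / 0.009325 = 22.07 mmol/kg
[CO3²⁻] = α₂·DIC; α₂ = 0.07937, so [CO3²⁻] = 0.07937 × 22.07 = 1.75 mmol/kg

[CO3²⁻] = 1.75 mmol/kg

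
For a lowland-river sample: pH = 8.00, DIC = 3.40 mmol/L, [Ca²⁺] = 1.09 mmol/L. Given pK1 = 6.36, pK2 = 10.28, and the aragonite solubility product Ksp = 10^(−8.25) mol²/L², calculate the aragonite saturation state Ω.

Ω = 3.36

α₂ = 1 / (1 + [H⁺]/K2 + [H⁺]²/(K1K2)) = 1 / (1 + 10^+2.28 + 10^+0.64)
   = 1 / (1 + 190.55 + 4.3652) = 1/195.91 = 0.005104
[CO3²⁻] = α₂ × DIC = 0.005104 × 3.40 = 0.01735 mmol/L = 17.35 μmol/L
Ksp = 10^(−8.25) = 5.623×10^-9
Ω = [Ca²⁺][CO3²⁻]/Ksp = (1.09×10^-3)(1.735×10^-5) / 5.623×10^-9 = 3.36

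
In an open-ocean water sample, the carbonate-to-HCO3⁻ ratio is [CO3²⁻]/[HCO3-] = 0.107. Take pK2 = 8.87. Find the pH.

From K2 = [H⁺][CO3²⁻]/[HCO3-]:  pH = pK2 + log₁₀([CO3²⁻]/[HCO3-])
log₁₀(0.107) = -0.971
pH = 8.87 + (-0.971) = 7.90

pH = 7.90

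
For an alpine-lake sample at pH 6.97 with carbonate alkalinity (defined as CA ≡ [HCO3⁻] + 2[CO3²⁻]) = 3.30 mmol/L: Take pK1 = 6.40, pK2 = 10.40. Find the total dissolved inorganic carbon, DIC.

DIC = 4.19 mmol/L

CA = [HCO3⁻] + 2[CO3²⁻] = (α₁ + 2α₂)·DIC
At pH 6.97: [H⁺]/K1 = 10^-0.57 = 0.26915, K2/[H⁺] = 10^-3.43 = 0.00037154
α₁ = 1/(1 + 0.26915 + 0.00037154) = 1/1.2695 = 0.7877; α₂ = α₁·K2/[H⁺] = 0.0002927
α₁ + 2α₂ = 0.7883
DIC = CA / (α₁ + 2α₂) = 3.30 / 0.7883 = 4.19 mmol/L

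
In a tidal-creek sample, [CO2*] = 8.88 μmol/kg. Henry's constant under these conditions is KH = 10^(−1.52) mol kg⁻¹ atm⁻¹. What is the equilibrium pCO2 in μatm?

KH = 10^(−1.52) = 3.020×10^-2 mol kg⁻¹ atm⁻¹
pCO2 = [CO2*]/KH = 8.88×10^-6 / 3.020×10^-2 = 2.94×10^-4 atm = 294 μatm

pCO2 = 294 μatm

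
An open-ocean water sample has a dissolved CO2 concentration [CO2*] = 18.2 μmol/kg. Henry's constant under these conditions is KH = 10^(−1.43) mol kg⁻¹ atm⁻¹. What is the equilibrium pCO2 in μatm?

pCO2 = 490 μatm

KH = 10^(−1.43) = 3.715×10^-2 mol kg⁻¹ atm⁻¹
pCO2 = [CO2*]/KH = 18.2×10^-6 / 3.715×10^-2 = 4.90×10^-4 atm = 490 μatm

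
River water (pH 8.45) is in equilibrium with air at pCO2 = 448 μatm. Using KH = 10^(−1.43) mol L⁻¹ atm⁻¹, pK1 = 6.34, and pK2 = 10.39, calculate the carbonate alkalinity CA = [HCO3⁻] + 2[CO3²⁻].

[CO2*] = KH · pCO2 = 10^(−1.43) × 448×10^-6 = 1.664×10^-5 mol/L
α₀ = 1/(1 + K1/[H⁺] + K1K2/[H⁺]²) = 1/(1 + 10^+2.11 + 10^+0.17) = 0.007616
DIC = [CO2*]/α₀ = 1.664×10^-5 / 0.007616 = 2.186 mmol/L
CA = (α₁ + 2α₂)·DIC = (0.9811 + 2×0.01126) × 2.186 = 2.19 mmol/L

CA = 2.19 mmol/L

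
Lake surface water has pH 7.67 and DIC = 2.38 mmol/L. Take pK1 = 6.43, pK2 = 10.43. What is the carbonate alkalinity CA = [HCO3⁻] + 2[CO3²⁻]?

CA = 2.25 mmol/L

CA = [HCO3⁻] + 2[CO3²⁻] = (α₁ + 2α₂)·DIC
At pH 7.67: [H⁺]/K1 = 10^-1.24 = 0.057544, K2/[H⁺] = 10^-2.76 = 0.0017378
α₁ = 1/(1 + 0.057544 + 0.0017378) = 1/1.0593 = 0.9440; α₂ = α₁·K2/[H⁺] = 0.001641
α₁ + 2α₂ = 0.9473
CA = 0.9473 × 2.38 = 2.25 mmol/L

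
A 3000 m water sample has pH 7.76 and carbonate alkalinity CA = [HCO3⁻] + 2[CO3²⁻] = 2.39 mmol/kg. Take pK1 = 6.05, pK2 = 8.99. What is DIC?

DIC = 2.31 mmol/kg

CA = [HCO3⁻] + 2[CO3²⁻] = (α₁ + 2α₂)·DIC
At pH 7.76: [H⁺]/K1 = 10^-1.71 = 0.019498, K2/[H⁺] = 10^-1.23 = 0.058884
α₁ = 1/(1 + 0.019498 + 0.058884) = 1/1.0784 = 0.9273; α₂ = α₁·K2/[H⁺] = 0.05460
α₁ + 2α₂ = 1.0365
DIC = CA / (α₁ + 2α₂) = 2.39 / 1.0365 = 2.31 mmol/kg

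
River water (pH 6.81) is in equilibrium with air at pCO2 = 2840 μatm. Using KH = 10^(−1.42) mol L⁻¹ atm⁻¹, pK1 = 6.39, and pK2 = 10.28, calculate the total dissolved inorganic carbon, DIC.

[CO2*] = KH · pCO2 = 10^(−1.42) × 2840×10^-6 = 1.080×10^-4 mol/L
α₀ = 1/(1 + K1/[H⁺] + K1K2/[H⁺]²) = 1/(1 + 10^+0.42 + 10^-3.05) = 0.2754
DIC = [CO2*]/α₀ = 1.080×10^-4 / 0.2754 = 0.392 mmol/L

DIC = 0.392 mmol/L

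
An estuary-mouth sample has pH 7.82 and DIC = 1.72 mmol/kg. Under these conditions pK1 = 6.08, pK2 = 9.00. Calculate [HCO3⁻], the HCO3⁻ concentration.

[HCO3⁻] = 1.59 mmol/kg

α₁ = 1 / (1 + [H⁺]/K1 + K2/[H⁺]) = 1 / (1 + 10^-1.74 + 10^-1.18)
   = 1 / (1 + 0.018197 + 0.066069) = 1/1.0843 = 0.9223
[HCO3⁻] = α₁ × DIC = 0.9223 × 1.72 = 1.59 mmol/kg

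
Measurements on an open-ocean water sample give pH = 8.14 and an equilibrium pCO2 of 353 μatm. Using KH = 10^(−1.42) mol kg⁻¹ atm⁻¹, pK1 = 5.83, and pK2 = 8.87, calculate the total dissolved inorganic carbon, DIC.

DIC = 3.26 mmol/kg

[CO2*] = KH · pCO2 = 10^(−1.42) × 353×10^-6 = 1.342×10^-5 mol/kg
α₀ = 1/(1 + K1/[H⁺] + K1K2/[H⁺]²) = 1/(1 + 10^+2.31 + 10^+1.58) = 0.004112
DIC = [CO2*]/α₀ = 1.342×10^-5 / 0.004112 = 3.26 mmol/kg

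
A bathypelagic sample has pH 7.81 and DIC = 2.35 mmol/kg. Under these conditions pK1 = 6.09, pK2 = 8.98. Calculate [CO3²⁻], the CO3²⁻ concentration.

α₂ = 1 / (1 + [H⁺]/K2 + [H⁺]²/(K1K2)) = 1 / (1 + 10^+1.17 + 10^-0.55)
   = 1 / (1 + 14.791 + 0.28184) = 1/16.073 = 0.06222
[CO3²⁻] = α₂ × DIC = 0.06222 × 2.35 = 0.146 mmol/kg

[CO3²⁻] = 0.146 mmol/kg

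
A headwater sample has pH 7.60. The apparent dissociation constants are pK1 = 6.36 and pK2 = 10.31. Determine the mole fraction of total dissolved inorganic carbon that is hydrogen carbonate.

α₁ = 1 / (1 + [H⁺]/K1 + K2/[H⁺]) = 1 / (1 + 10^-1.24 + 10^-2.71)
   = 1 / (1 + 0.057544 + 0.0019498) = 1/1.0595 = 0.9438

α₁ = 0.944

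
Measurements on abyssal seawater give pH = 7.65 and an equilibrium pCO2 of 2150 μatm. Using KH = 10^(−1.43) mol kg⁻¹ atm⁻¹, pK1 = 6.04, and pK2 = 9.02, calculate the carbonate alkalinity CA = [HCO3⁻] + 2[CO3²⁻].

CA = 3.53 mmol/kg

[CO2*] = KH · pCO2 = 10^(−1.43) × 2150×10^-6 = 7.988×10^-5 mol/kg
α₀ = 1/(1 + K1/[H⁺] + K1K2/[H⁺]²) = 1/(1 + 10^+1.61 + 10^+0.24) = 0.02300
DIC = [CO2*]/α₀ = 7.988×10^-5 / 0.02300 = 3.473 mmol/kg
CA = (α₁ + 2α₂)·DIC = (0.9370 + 2×0.03997) × 3.473 = 3.53 mmol/kg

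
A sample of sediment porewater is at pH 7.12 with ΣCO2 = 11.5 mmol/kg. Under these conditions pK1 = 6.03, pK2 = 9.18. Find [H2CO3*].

[CO2*] = 0.858 mmol/kg

α₀ = 1 / (1 + K1/[H⁺] + K1K2/[H⁺]²) = 1 / (1 + 10^+1.09 + 10^-0.97)
   = 1 / (1 + 12.303 + 0.10715) = 1/13.410 = 0.07457
[CO2*] = α₀ × DIC = 0.07457 × 11.5 = 0.858 mmol/kg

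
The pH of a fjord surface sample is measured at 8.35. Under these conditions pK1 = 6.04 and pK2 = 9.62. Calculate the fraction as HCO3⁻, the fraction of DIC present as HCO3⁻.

α₁ = 1 / (1 + [H⁺]/K1 + K2/[H⁺]) = 1 / (1 + 10^-2.31 + 10^-1.27)
   = 1 / (1 + 0.0048978 + 0.053703) = 1/1.0586 = 0.9446

α₁ = 0.945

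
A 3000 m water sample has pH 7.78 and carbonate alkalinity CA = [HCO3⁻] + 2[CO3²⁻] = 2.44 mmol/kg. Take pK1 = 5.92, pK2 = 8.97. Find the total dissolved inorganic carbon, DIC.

DIC = 2.33 mmol/kg

CA = [HCO3⁻] + 2[CO3²⁻] = (α₁ + 2α₂)·DIC
At pH 7.78: [H⁺]/K1 = 10^-1.86 = 0.013804, K2/[H⁺] = 10^-1.19 = 0.064565
α₁ = 1/(1 + 0.013804 + 0.064565) = 1/1.0784 = 0.9273; α₂ = α₁·K2/[H⁺] = 0.05987
α₁ + 2α₂ = 1.0471
DIC = CA / (α₁ + 2α₂) = 2.44 / 1.0471 = 2.33 mmol/kg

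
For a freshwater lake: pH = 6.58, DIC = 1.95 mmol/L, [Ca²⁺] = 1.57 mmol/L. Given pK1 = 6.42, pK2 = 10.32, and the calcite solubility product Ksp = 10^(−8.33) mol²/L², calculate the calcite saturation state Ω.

Ω = 0.0704

α₂ = 1 / (1 + [H⁺]/K2 + [H⁺]²/(K1K2)) = 1 / (1 + 10^+3.74 + 10^+3.58)
   = 1 / (1 + 5495.4 + 3801.9) = 1/9298.3 = 0.0001075
[CO3²⁻] = α₂ × DIC = 0.0001075 × 1.95 = 0.0002097 mmol/L = 0.2097 μmol/L
Ksp = 10^(−8.33) = 4.677×10^-9
Ω = [Ca²⁺][CO3²⁻]/Ksp = (1.57×10^-3)(2.097×10^-7) / 4.677×10^-9 = 0.0704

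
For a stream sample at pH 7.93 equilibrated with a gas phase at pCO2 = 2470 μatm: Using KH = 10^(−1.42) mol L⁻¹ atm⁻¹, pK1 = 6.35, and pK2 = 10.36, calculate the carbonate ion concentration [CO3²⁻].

[CO3²⁻] = 13.3 μmol/L

[CO2*] = KH · pCO2 = 10^(−1.42) × 2470×10^-6 = 9.391×10^-5 mol/L
α₀ = 1/(1 + K1/[H⁺] + K1K2/[H⁺]²) = 1/(1 + 10^+1.58 + 10^-0.85) = 0.02554
DIC = [CO2*]/α₀ = 9.391×10^-5 / 0.02554 = 3.677 mmol/L
[CO3²⁻] = α₂·DIC; α₂ = 0.003607, so [CO3²⁻] = 0.003607 × 3.677 = 0.0133 mmol/L = 13.3 μmol/L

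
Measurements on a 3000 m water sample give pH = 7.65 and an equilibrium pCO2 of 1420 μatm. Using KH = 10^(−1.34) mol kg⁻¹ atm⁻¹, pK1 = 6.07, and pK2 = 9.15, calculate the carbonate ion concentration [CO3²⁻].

[CO3²⁻] = 0.0780 mmol/kg

[CO2*] = KH · pCO2 = 10^(−1.34) × 1420×10^-6 = 6.491×10^-5 mol/kg
α₀ = 1/(1 + K1/[H⁺] + K1K2/[H⁺]²) = 1/(1 + 10^+1.58 + 10^+0.08) = 0.02486
DIC = [CO2*]/α₀ = 6.491×10^-5 / 0.02486 = 2.611 mmol/kg
[CO3²⁻] = α₂·DIC; α₂ = 0.02989, so [CO3²⁻] = 0.02989 × 2.611 = 0.0780 mmol/kg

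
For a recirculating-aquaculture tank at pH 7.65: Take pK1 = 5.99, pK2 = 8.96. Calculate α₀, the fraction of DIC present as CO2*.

α₀ = 0.0204

α₀ = 1 / (1 + K1/[H⁺] + K1K2/[H⁺]²) = 1 / (1 + 10^+1.66 + 10^+0.35)
   = 1 / (1 + 45.709 + 2.2387) = 1/48.948 = 0.02043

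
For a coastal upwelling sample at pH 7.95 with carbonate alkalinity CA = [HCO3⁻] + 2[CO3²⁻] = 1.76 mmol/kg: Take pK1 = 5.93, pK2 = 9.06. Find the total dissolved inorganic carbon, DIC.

CA = [HCO3⁻] + 2[CO3²⁻] = (α₁ + 2α₂)·DIC
At pH 7.95: [H⁺]/K1 = 10^-2.02 = 0.0095499, K2/[H⁺] = 10^-1.11 = 0.077625
α₁ = 1/(1 + 0.0095499 + 0.077625) = 1/1.0872 = 0.9198; α₂ = α₁·K2/[H⁺] = 0.07140
α₁ + 2α₂ = 1.0626
DIC = CA / (α₁ + 2α₂) = 1.76 / 1.0626 = 1.66 mmol/kg

DIC = 1.66 mmol/kg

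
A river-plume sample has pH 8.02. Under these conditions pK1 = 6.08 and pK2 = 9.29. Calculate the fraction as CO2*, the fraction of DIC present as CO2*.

α₀ = 1 / (1 + K1/[H⁺] + K1K2/[H⁺]²) = 1 / (1 + 10^+1.94 + 10^+0.67)
   = 1 / (1 + 87.096 + 4.6774) = 1/92.774 = 0.01078

α₀ = 0.0108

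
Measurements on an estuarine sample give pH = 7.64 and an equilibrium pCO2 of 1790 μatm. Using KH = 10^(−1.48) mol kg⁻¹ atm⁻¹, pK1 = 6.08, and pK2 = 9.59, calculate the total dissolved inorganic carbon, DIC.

[CO2*] = KH · pCO2 = 10^(−1.48) × 1790×10^-6 = 5.927×10^-5 mol/kg
α₀ = 1/(1 + K1/[H⁺] + K1K2/[H⁺]²) = 1/(1 + 10^+1.56 + 10^-0.39) = 0.02651
DIC = [CO2*]/α₀ = 5.927×10^-5 / 0.02651 = 2.24 mmol/kg

DIC = 2.24 mmol/kg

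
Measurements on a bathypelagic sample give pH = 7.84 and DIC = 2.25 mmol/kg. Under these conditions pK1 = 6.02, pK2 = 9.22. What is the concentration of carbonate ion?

α₂ = 1 / (1 + [H⁺]/K2 + [H⁺]²/(K1K2)) = 1 / (1 + 10^+1.38 + 10^-0.44)
   = 1 / (1 + 23.988 + 0.36308) = 1/25.351 = 0.03945
[CO3²⁻] = α₂ × DIC = 0.03945 × 2.25 = 0.0888 mmol/kg

[CO3²⁻] = 0.0888 mmol/kg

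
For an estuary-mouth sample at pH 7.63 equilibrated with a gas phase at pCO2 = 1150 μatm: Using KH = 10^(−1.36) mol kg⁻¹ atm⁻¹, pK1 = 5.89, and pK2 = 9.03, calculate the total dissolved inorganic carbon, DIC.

[CO2*] = KH · pCO2 = 10^(−1.36) × 1150×10^-6 = 5.020×10^-5 mol/kg
α₀ = 1/(1 + K1/[H⁺] + K1K2/[H⁺]²) = 1/(1 + 10^+1.74 + 10^+0.34) = 0.01720
DIC = [CO2*]/α₀ = 5.020×10^-5 / 0.01720 = 2.92 mmol/kg

DIC = 2.92 mmol/kg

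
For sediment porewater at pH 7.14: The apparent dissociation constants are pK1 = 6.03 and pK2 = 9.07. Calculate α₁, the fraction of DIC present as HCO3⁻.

α₁ = 0.918

α₁ = 1 / (1 + [H⁺]/K1 + K2/[H⁺]) = 1 / (1 + 10^-1.11 + 10^-1.93)
   = 1 / (1 + 0.077625 + 0.011749) = 1/1.0894 = 0.9180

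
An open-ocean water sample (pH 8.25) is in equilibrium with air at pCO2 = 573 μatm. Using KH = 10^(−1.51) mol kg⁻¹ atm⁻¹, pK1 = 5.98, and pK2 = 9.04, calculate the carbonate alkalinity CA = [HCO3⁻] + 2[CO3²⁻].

[CO2*] = KH · pCO2 = 10^(−1.51) × 573×10^-6 = 1.771×10^-5 mol/kg
α₀ = 1/(1 + K1/[H⁺] + K1K2/[H⁺]²) = 1/(1 + 10^+2.27 + 10^+1.48) = 0.004600
DIC = [CO2*]/α₀ = 1.771×10^-5 / 0.004600 = 3.850 mmol/kg
CA = (α₁ + 2α₂)·DIC = (0.8565 + 2×0.1389) × 3.850 = 4.37 mmol/kg

CA = 4.37 mmol/kg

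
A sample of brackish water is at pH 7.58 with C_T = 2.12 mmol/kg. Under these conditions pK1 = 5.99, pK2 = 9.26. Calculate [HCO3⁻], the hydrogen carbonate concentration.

α₁ = 1 / (1 + [H⁺]/K1 + K2/[H⁺]) = 1 / (1 + 10^-1.59 + 10^-1.68)
   = 1 / (1 + 0.025704 + 0.020893) = 1/1.0466 = 0.9555
[HCO3⁻] = α₁ × DIC = 0.9555 × 2.12 = 2.03 mmol/kg

[HCO3⁻] = 2.03 mmol/kg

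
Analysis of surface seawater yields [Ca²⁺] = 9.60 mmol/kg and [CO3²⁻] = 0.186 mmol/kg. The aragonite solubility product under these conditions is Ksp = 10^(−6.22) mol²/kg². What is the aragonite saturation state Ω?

Ksp = 10^(−6.22) = 6.026×10^-7
Ω = [Ca²⁺][CO3²⁻]/Ksp = (9.60×10^-3)(0.186×10^-3) / 6.026×10^-7 = 2.96

Ω = 2.96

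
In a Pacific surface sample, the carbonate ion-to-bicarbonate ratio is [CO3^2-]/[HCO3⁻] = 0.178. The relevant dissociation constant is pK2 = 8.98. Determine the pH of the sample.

From K2 = [H⁺][CO3^2-]/[HCO3⁻]:  pH = pK2 + log₁₀([CO3^2-]/[HCO3⁻])
log₁₀(0.178) = -0.750
pH = 8.98 + (-0.750) = 8.23

pH = 8.23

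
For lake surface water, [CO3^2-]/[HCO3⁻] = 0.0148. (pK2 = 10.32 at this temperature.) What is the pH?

pH = 8.49

From K2 = [H⁺][CO3^2-]/[HCO3⁻]:  pH = pK2 + log₁₀([CO3^2-]/[HCO3⁻])
log₁₀(0.0148) = -1.830
pH = 10.32 + (-1.830) = 8.49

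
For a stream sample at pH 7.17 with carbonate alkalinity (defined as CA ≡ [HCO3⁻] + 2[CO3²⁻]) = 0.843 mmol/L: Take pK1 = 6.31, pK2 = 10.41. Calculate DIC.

CA = [HCO3⁻] + 2[CO3²⁻] = (α₁ + 2α₂)·DIC
At pH 7.17: [H⁺]/K1 = 10^-0.86 = 0.13804, K2/[H⁺] = 10^-3.24 = 0.00057544
α₁ = 1/(1 + 0.13804 + 0.00057544) = 1/1.1386 = 0.8783; α₂ = α₁·K2/[H⁺] = 0.0005054
α₁ + 2α₂ = 0.8793
DIC = CA / (α₁ + 2α₂) = 0.843 / 0.8793 = 0.959 mmol/L

DIC = 0.959 mmol/L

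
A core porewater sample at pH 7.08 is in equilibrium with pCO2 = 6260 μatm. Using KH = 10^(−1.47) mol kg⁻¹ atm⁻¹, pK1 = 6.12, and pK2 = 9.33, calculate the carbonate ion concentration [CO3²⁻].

[CO2*] = KH · pCO2 = 10^(−1.47) × 6260×10^-6 = 2.121×10^-4 mol/kg
α₀ = 1/(1 + K1/[H⁺] + K1K2/[H⁺]²) = 1/(1 + 10^+0.96 + 10^-1.29) = 0.09831
DIC = [CO2*]/α₀ = 2.121×10^-4 / 0.09831 = 2.158 mmol/kg
[CO3²⁻] = α₂·DIC; α₂ = 0.005042, so [CO3²⁻] = 0.005042 × 2.158 = 0.0109 mmol/kg = 10.9 μmol/kg

[CO3²⁻] = 10.9 μmol/kg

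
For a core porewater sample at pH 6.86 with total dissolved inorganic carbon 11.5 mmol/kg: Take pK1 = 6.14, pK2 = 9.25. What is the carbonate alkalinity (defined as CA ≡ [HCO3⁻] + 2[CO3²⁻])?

CA = 9.70 mmol/kg

CA = [HCO3⁻] + 2[CO3²⁻] = (α₁ + 2α₂)·DIC
At pH 6.86: [H⁺]/K1 = 10^-0.72 = 0.19055, K2/[H⁺] = 10^-2.39 = 0.0040738
α₁ = 1/(1 + 0.19055 + 0.0040738) = 1/1.1946 = 0.8371; α₂ = α₁·K2/[H⁺] = 0.003410
α₁ + 2α₂ = 0.8439
CA = 0.8439 × 11.5 = 9.70 mmol/kg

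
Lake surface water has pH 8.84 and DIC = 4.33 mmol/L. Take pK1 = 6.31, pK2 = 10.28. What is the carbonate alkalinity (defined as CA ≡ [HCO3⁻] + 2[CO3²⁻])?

CA = 4.47 mmol/L

CA = [HCO3⁻] + 2[CO3²⁻] = (α₁ + 2α₂)·DIC
At pH 8.84: [H⁺]/K1 = 10^-2.53 = 0.0029512, K2/[H⁺] = 10^-1.44 = 0.036308
α₁ = 1/(1 + 0.0029512 + 0.036308) = 1/1.0393 = 0.9622; α₂ = α₁·K2/[H⁺] = 0.03494
α₁ + 2α₂ = 1.0321
CA = 1.0321 × 4.33 = 4.47 mmol/L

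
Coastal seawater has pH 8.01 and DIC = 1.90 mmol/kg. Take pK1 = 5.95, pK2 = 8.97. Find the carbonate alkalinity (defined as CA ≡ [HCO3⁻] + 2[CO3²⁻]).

CA = 2.07 mmol/kg

CA = [HCO3⁻] + 2[CO3²⁻] = (α₁ + 2α₂)·DIC
At pH 8.01: [H⁺]/K1 = 10^-2.06 = 0.0087096, K2/[H⁺] = 10^-0.96 = 0.10965
α₁ = 1/(1 + 0.0087096 + 0.10965) = 1/1.1184 = 0.8942; α₂ = α₁·K2/[H⁺] = 0.09804
α₁ + 2α₂ = 1.0903
CA = 1.0903 × 1.90 = 2.07 mmol/kg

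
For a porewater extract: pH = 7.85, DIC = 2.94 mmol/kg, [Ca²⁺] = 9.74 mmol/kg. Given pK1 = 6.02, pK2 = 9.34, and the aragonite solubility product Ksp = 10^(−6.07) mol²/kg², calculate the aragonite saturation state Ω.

α₂ = 1 / (1 + [H⁺]/K2 + [H⁺]²/(K1K2)) = 1 / (1 + 10^+1.49 + 10^-0.34)
   = 1 / (1 + 30.903 + 0.45709) = 1/32.360 = 0.03090
[CO3²⁻] = α₂ × DIC = 0.03090 × 2.94 = 0.09085 mmol/kg
Ksp = 10^(−6.07) = 8.511×10^-7
Ω = [Ca²⁺][CO3²⁻]/Ksp = (9.74×10^-3)(9.085×10^-5) / 8.511×10^-7 = 1.04

Ω = 1.04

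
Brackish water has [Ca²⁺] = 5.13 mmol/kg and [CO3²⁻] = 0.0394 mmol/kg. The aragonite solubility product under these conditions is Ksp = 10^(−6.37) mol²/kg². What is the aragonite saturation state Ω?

Ksp = 10^(−6.37) = 4.266×10^-7
Ω = [Ca²⁺][CO3²⁻]/Ksp = (5.13×10^-3)(0.0394×10^-3) / 4.266×10^-7 = 0.474

Ω = 0.474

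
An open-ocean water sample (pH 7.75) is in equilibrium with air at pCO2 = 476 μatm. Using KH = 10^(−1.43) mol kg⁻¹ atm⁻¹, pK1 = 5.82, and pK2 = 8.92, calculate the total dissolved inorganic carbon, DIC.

[CO2*] = KH · pCO2 = 10^(−1.43) × 476×10^-6 = 1.769×10^-5 mol/kg
α₀ = 1/(1 + K1/[H⁺] + K1K2/[H⁺]²) = 1/(1 + 10^+1.93 + 10^+0.76) = 0.01089
DIC = [CO2*]/α₀ = 1.769×10^-5 / 0.01089 = 1.62 mmol/kg

DIC = 1.62 mmol/kg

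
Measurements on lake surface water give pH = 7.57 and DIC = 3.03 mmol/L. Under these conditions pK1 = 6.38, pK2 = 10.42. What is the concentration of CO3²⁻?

α₂ = 1 / (1 + [H⁺]/K2 + [H⁺]²/(K1K2)) = 1 / (1 + 10^+2.85 + 10^+1.66)
   = 1 / (1 + 707.95 + 45.709) = 1/754.65 = 0.001325
[CO3²⁻] = α₂ × DIC = 0.001325 × 3.03 = 0.00402 mmol/L = 4.02 μmol/L

[CO3²⁻] = 4.02 μmol/L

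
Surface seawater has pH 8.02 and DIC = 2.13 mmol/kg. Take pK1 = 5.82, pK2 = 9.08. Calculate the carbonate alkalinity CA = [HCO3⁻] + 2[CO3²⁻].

CA = [HCO3⁻] + 2[CO3²⁻] = (α₁ + 2α₂)·DIC
At pH 8.02: [H⁺]/K1 = 10^-2.20 = 0.0063096, K2/[H⁺] = 10^-1.06 = 0.087096
α₁ = 1/(1 + 0.0063096 + 0.087096) = 1/1.0934 = 0.9146; α₂ = α₁·K2/[H⁺] = 0.07966
α₁ + 2α₂ = 1.0739
CA = 1.0739 × 2.13 = 2.29 mmol/kg

CA = 2.29 mmol/kg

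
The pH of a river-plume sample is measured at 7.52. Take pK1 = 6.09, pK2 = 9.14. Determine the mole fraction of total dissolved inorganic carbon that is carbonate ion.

α₂ = 0.0226

α₂ = 1 / (1 + [H⁺]/K2 + [H⁺]²/(K1K2)) = 1 / (1 + 10^+1.62 + 10^+0.19)
   = 1 / (1 + 41.687 + 1.5488) = 1/44.236 = 0.02261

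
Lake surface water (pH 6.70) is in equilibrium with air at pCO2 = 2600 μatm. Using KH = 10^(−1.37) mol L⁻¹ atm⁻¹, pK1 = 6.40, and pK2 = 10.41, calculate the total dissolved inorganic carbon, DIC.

[CO2*] = KH · pCO2 = 10^(−1.37) × 2600×10^-6 = 1.109×10^-4 mol/L
α₀ = 1/(1 + K1/[H⁺] + K1K2/[H⁺]²) = 1/(1 + 10^+0.30 + 10^-3.41) = 0.3338
DIC = [CO2*]/α₀ = 1.109×10^-4 / 0.3338 = 0.332 mmol/L

DIC = 0.332 mmol/L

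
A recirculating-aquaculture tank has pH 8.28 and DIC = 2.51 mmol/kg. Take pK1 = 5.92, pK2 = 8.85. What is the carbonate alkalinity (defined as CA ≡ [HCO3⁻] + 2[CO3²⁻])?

CA = [HCO3⁻] + 2[CO3²⁻] = (α₁ + 2α₂)·DIC
At pH 8.28: [H⁺]/K1 = 10^-2.36 = 0.0043652, K2/[H⁺] = 10^-0.57 = 0.26915
α₁ = 1/(1 + 0.0043652 + 0.26915) = 1/1.2735 = 0.7852; α₂ = α₁·K2/[H⁺] = 0.2113
α₁ + 2α₂ = 1.2079
CA = 1.2079 × 2.51 = 3.03 mmol/kg

CA = 3.03 mmol/kg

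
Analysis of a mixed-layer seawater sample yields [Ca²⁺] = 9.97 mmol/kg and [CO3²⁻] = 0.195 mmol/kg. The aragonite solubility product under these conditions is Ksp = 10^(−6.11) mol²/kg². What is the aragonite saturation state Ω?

Ksp = 10^(−6.11) = 7.762×10^-7
Ω = [Ca²⁺][CO3²⁻]/Ksp = (9.97×10^-3)(0.195×10^-3) / 7.762×10^-7 = 2.50

Ω = 2.50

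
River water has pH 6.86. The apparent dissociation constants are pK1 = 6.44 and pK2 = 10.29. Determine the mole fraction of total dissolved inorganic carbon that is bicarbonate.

α₁ = 0.724

α₁ = 1 / (1 + [H⁺]/K1 + K2/[H⁺]) = 1 / (1 + 10^-0.42 + 10^-3.43)
   = 1 / (1 + 0.38019 + 0.00037154) = 1/1.3806 = 0.7243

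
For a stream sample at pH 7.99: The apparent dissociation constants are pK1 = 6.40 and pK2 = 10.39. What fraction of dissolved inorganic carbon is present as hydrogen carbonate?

α₁ = 0.971

α₁ = 1 / (1 + [H⁺]/K1 + K2/[H⁺]) = 1 / (1 + 10^-1.59 + 10^-2.40)
   = 1 / (1 + 0.025704 + 0.0039811) = 1/1.0297 = 0.9712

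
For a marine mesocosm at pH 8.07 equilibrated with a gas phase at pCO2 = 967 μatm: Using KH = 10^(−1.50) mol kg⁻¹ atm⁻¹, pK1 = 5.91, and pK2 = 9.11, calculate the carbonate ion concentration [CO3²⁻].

[CO3²⁻] = 0.403 mmol/kg

[CO2*] = KH · pCO2 = 10^(−1.50) × 967×10^-6 = 3.058×10^-5 mol/kg
α₀ = 1/(1 + K1/[H⁺] + K1K2/[H⁺]²) = 1/(1 + 10^+2.16 + 10^+1.12) = 0.006300
DIC = [CO2*]/α₀ = 3.058×10^-5 / 0.006300 = 4.854 mmol/kg
[CO3²⁻] = α₂·DIC; α₂ = 0.08305, so [CO3²⁻] = 0.08305 × 4.854 = 0.403 mmol/kg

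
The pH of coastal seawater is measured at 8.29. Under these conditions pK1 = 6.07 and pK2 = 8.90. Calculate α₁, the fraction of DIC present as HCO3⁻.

α₁ = 1 / (1 + [H⁺]/K1 + K2/[H⁺]) = 1 / (1 + 10^-2.22 + 10^-0.61)
   = 1 / (1 + 0.0060256 + 0.24547) = 1/1.2515 = 0.7990

α₁ = 0.799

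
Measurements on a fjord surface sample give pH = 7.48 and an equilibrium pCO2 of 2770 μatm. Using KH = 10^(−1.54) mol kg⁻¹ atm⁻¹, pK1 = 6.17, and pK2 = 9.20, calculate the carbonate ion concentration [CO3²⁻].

[CO3²⁻] = 0.0311 mmol/kg

[CO2*] = KH · pCO2 = 10^(−1.54) × 2770×10^-6 = 7.989×10^-5 mol/kg
α₀ = 1/(1 + K1/[H⁺] + K1K2/[H⁺]²) = 1/(1 + 10^+1.31 + 10^-0.41) = 0.04586
DIC = [CO2*]/α₀ = 7.989×10^-5 / 0.04586 = 1.742 mmol/kg
[CO3²⁻] = α₂·DIC; α₂ = 0.01784, so [CO3²⁻] = 0.01784 × 1.742 = 0.0311 mmol/kg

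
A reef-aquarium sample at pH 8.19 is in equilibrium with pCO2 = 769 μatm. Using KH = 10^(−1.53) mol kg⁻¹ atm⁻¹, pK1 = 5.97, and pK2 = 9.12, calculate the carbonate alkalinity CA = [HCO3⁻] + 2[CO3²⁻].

CA = 4.65 mmol/kg

[CO2*] = KH · pCO2 = 10^(−1.53) × 769×10^-6 = 2.269×10^-5 mol/kg
α₀ = 1/(1 + K1/[H⁺] + K1K2/[H⁺]²) = 1/(1 + 10^+2.22 + 10^+1.29) = 0.005363
DIC = [CO2*]/α₀ = 2.269×10^-5 / 0.005363 = 4.232 mmol/kg
CA = (α₁ + 2α₂)·DIC = (0.8901 + 2×0.1046) × 4.232 = 4.65 mmol/kg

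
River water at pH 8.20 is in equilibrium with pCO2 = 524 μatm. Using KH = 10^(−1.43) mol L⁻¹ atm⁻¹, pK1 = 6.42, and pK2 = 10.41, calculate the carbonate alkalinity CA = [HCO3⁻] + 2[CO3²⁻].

[CO2*] = KH · pCO2 = 10^(−1.43) × 524×10^-6 = 1.947×10^-5 mol/L
α₀ = 1/(1 + K1/[H⁺] + K1K2/[H⁺]²) = 1/(1 + 10^+1.78 + 10^-0.43) = 0.01623
DIC = [CO2*]/α₀ = 1.947×10^-5 / 0.01623 = 1.200 mmol/L
CA = (α₁ + 2α₂)·DIC = (0.9777 + 2×0.006029) × 1.200 = 1.19 mmol/L

CA = 1.19 mmol/L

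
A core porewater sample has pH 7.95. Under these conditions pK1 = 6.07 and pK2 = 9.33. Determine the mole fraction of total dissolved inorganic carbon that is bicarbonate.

α₁ = 1 / (1 + [H⁺]/K1 + K2/[H⁺]) = 1 / (1 + 10^-1.88 + 10^-1.38)
   = 1 / (1 + 0.013183 + 0.041687) = 1/1.0549 = 0.9480

α₁ = 0.948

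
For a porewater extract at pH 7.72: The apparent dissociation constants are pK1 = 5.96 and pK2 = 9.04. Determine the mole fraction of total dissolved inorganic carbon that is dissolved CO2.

α₀ = 1 / (1 + K1/[H⁺] + K1K2/[H⁺]²) = 1 / (1 + 10^+1.76 + 10^+0.44)
   = 1 / (1 + 57.544 + 2.7542) = 1/61.298 = 0.01631

α₀ = 0.0163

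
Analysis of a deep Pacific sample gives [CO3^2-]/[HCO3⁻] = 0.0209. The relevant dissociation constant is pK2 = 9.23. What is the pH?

pH = 7.55

From K2 = [H⁺][CO3^2-]/[HCO3⁻]:  pH = pK2 + log₁₀([CO3^2-]/[HCO3⁻])
log₁₀(0.0209) = -1.680
pH = 9.23 + (-1.680) = 7.55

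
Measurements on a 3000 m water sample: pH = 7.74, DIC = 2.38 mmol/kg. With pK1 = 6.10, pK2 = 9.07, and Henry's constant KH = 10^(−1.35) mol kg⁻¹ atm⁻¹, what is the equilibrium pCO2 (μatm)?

pCO2 = 1140 μatm

α₀ = 1 / (1 + K1/[H⁺] + K1K2/[H⁺]²) = 1 / (1 + 10^+1.64 + 10^+0.31)
   = 1 / (1 + 43.652 + 2.0417) = 1/46.693 = 0.02142
[CO2*] = α₀ × DIC = 0.02142 × 2.38 = 0.05097 mmol/kg
pCO2 = [CO2*]/KH = 5.097×10^-5 / 4.467×10^-2 = 1140 μatm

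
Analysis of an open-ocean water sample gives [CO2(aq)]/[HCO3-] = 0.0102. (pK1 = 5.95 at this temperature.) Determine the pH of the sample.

pH = 7.94

From K1 = [H⁺][HCO3-]/[CO2(aq)]:  pH = pK1 − log₁₀([CO2(aq)]/[HCO3-])
log₁₀(0.0102) = -1.991
pH = 5.95 − (-1.991) = 7.94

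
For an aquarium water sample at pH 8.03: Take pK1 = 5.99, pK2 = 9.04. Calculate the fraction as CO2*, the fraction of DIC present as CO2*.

α₀ = 0.00824

α₀ = 1 / (1 + K1/[H⁺] + K1K2/[H⁺]²) = 1 / (1 + 10^+2.04 + 10^+1.03)
   = 1 / (1 + 109.65 + 10.715) = 1/121.36 = 0.008240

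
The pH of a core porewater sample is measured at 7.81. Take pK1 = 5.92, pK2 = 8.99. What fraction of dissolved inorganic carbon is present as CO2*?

α₀ = 0.0119

α₀ = 1 / (1 + K1/[H⁺] + K1K2/[H⁺]²) = 1 / (1 + 10^+1.89 + 10^+0.71)
   = 1 / (1 + 77.625 + 5.1286) = 1/83.753 = 0.01194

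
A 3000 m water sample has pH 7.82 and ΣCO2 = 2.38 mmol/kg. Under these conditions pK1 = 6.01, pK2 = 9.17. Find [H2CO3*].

[CO2*] = 0.0348 mmol/kg

α₀ = 1 / (1 + K1/[H⁺] + K1K2/[H⁺]²) = 1 / (1 + 10^+1.81 + 10^+0.46)
   = 1 / (1 + 64.565 + 2.8840) = 1/68.449 = 0.01461
[CO2*] = α₀ × DIC = 0.01461 × 2.38 = 0.0348 mmol/kg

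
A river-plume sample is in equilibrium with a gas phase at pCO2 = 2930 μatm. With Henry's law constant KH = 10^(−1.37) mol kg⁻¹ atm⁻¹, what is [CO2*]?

KH = 10^(−1.37) = 4.266×10^-2 mol kg⁻¹ atm⁻¹
[CO2*] = KH · pCO2 = 4.266×10^-2 × 2930×10^-6 atm = 1.25×10^-4 mol/kg

[CO2*] = 125 μmol/kg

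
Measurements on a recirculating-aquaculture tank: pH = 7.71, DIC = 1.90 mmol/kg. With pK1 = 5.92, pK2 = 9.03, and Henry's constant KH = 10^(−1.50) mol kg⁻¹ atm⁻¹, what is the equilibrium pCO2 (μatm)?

α₀ = 1 / (1 + K1/[H⁺] + K1K2/[H⁺]²) = 1 / (1 + 10^+1.79 + 10^+0.47)
   = 1 / (1 + 61.660 + 2.9512) = 1/65.611 = 0.01524
[CO2*] = α₀ × DIC = 0.01524 × 1.90 = 0.02896 mmol/kg
pCO2 = [CO2*]/KH = 2.896×10^-5 / 3.162×10^-2 = 916 μatm

pCO2 = 916 μatm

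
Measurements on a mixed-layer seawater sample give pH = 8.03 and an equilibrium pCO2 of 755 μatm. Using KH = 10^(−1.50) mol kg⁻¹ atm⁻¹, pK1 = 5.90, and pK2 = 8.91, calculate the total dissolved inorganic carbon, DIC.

DIC = 3.67 mmol/kg

[CO2*] = KH · pCO2 = 10^(−1.50) × 755×10^-6 = 2.388×10^-5 mol/kg
α₀ = 1/(1 + K1/[H⁺] + K1K2/[H⁺]²) = 1/(1 + 10^+2.13 + 10^+1.25) = 0.006507
DIC = [CO2*]/α₀ = 2.388×10^-5 / 0.006507 = 3.67 mmol/kg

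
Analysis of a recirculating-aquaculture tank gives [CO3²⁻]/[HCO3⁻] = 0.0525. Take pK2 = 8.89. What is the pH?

From K2 = [H⁺][CO3²⁻]/[HCO3⁻]:  pH = pK2 + log₁₀([CO3²⁻]/[HCO3⁻])
log₁₀(0.0525) = -1.280
pH = 8.89 + (-1.280) = 7.61

pH = 7.61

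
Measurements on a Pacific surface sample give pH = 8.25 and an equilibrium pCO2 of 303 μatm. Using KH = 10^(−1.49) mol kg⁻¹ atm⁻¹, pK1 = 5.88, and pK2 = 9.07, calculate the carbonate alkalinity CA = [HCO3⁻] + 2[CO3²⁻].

[CO2*] = KH · pCO2 = 10^(−1.49) × 303×10^-6 = 9.805×10^-6 mol/kg
α₀ = 1/(1 + K1/[H⁺] + K1K2/[H⁺]²) = 1/(1 + 10^+2.37 + 10^+1.55) = 0.003691
DIC = [CO2*]/α₀ = 9.805×10^-6 / 0.003691 = 2.656 mmol/kg
CA = (α₁ + 2α₂)·DIC = (0.8653 + 2×0.1310) × 2.656 = 2.99 mmol/kg

CA = 2.99 mmol/kg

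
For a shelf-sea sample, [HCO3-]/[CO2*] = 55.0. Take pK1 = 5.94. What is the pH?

From K1 = [H⁺][HCO3-]/[CO2*]:  pH = pK1 + log₁₀([HCO3-]/[CO2*])
log₁₀(55.0) = +1.740
pH = 5.94 + (+1.740) = 7.68

pH = 7.68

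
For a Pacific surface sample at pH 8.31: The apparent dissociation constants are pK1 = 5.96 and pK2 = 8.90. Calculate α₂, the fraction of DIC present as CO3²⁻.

α₂ = 1 / (1 + [H⁺]/K2 + [H⁺]²/(K1K2)) = 1 / (1 + 10^+0.59 + 10^-1.76)
   = 1 / (1 + 3.8905 + 0.017378) = 1/4.9078 = 0.2038

α₂ = 0.204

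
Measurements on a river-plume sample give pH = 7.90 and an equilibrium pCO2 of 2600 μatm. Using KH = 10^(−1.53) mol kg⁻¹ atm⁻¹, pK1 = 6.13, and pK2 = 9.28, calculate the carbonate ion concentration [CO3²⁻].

[CO2*] = KH · pCO2 = 10^(−1.53) × 2600×10^-6 = 7.673×10^-5 mol/kg
α₀ = 1/(1 + K1/[H⁺] + K1K2/[H⁺]²) = 1/(1 + 10^+1.77 + 10^+0.39) = 0.01604
DIC = [CO2*]/α₀ = 7.673×10^-5 / 0.01604 = 4.783 mmol/kg
[CO3²⁻] = α₂·DIC; α₂ = 0.03938, so [CO3²⁻] = 0.03938 × 4.783 = 0.188 mmol/kg

[CO3²⁻] = 0.188 mmol/kg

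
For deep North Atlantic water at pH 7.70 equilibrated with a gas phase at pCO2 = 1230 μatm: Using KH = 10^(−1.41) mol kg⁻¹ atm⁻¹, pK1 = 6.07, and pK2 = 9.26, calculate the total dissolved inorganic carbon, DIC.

[CO2*] = KH · pCO2 = 10^(−1.41) × 1230×10^-6 = 4.785×10^-5 mol/kg
α₀ = 1/(1 + K1/[H⁺] + K1K2/[H⁺]²) = 1/(1 + 10^+1.63 + 10^+0.07) = 0.02231
DIC = [CO2*]/α₀ = 4.785×10^-5 / 0.02231 = 2.15 mmol/kg

DIC = 2.15 mmol/kg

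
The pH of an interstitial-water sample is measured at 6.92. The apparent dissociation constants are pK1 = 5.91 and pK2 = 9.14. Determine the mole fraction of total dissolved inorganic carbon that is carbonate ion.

α₂ = 0.00546

α₂ = 1 / (1 + [H⁺]/K2 + [H⁺]²/(K1K2)) = 1 / (1 + 10^+2.22 + 10^+1.21)
   = 1 / (1 + 165.96 + 16.218) = 1/183.18 = 0.005459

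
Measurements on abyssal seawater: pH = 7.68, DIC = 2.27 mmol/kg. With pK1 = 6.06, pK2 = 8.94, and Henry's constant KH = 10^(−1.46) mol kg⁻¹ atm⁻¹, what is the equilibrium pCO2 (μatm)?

α₀ = 1 / (1 + K1/[H⁺] + K1K2/[H⁺]²) = 1 / (1 + 10^+1.62 + 10^+0.36)
   = 1 / (1 + 41.687 + 2.2909) = 1/44.978 = 0.02223
[CO2*] = α₀ × DIC = 0.02223 × 2.27 = 0.05047 mmol/kg
pCO2 = [CO2*]/KH = 5.047×10^-5 / 3.467×10^-2 = 1460 μatm

pCO2 = 1460 μatm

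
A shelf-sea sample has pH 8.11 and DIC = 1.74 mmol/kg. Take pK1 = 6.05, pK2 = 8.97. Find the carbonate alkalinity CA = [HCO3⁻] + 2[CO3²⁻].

CA = 1.94 mmol/kg

CA = [HCO3⁻] + 2[CO3²⁻] = (α₁ + 2α₂)·DIC
At pH 8.11: [H⁺]/K1 = 10^-2.06 = 0.0087096, K2/[H⁺] = 10^-0.86 = 0.13804
α₁ = 1/(1 + 0.0087096 + 0.13804) = 1/1.1467 = 0.8720; α₂ = α₁·K2/[H⁺] = 0.1204
α₁ + 2α₂ = 1.1128
CA = 1.1128 × 1.74 = 1.94 mmol/kg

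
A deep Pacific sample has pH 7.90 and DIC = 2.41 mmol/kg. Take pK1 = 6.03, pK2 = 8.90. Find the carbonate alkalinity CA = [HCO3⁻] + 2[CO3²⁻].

CA = [HCO3⁻] + 2[CO3²⁻] = (α₁ + 2α₂)·DIC
At pH 7.90: [H⁺]/K1 = 10^-1.87 = 0.013490, K2/[H⁺] = 10^-1.00 = 0.10000
α₁ = 1/(1 + 0.013490 + 0.10000) = 1/1.1135 = 0.8981; α₂ = α₁·K2/[H⁺] = 0.08981
α₁ + 2α₂ = 1.0777
CA = 1.0777 × 2.41 = 2.60 mmol/kg

CA = 2.60 mmol/kg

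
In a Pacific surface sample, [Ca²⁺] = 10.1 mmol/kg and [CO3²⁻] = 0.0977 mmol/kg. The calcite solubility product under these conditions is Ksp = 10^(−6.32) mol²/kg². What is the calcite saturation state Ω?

Ksp = 10^(−6.32) = 4.786×10^-7
Ω = [Ca²⁺][CO3²⁻]/Ksp = (10.1×10^-3)(0.0977×10^-3) / 4.786×10^-7 = 2.06

Ω = 2.06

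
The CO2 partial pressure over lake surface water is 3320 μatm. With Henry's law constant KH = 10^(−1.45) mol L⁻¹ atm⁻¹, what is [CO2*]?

KH = 10^(−1.45) = 3.548×10^-2 mol L⁻¹ atm⁻¹
[CO2*] = KH · pCO2 = 3.548×10^-2 × 3320×10^-6 atm = 1.18×10^-4 mol/L

[CO2*] = 118 μmol/L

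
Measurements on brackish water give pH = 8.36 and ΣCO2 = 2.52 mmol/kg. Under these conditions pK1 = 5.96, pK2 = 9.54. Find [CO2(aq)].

[CO2*] = 9.38 μmol/kg

α₀ = 1 / (1 + K1/[H⁺] + K1K2/[H⁺]²) = 1 / (1 + 10^+2.40 + 10^+1.22)
   = 1 / (1 + 251.19 + 16.596) = 1/268.78 = 0.003720
[CO2*] = α₀ × DIC = 0.003720 × 2.52 = 0.00938 mmol/kg = 9.38 μmol/kg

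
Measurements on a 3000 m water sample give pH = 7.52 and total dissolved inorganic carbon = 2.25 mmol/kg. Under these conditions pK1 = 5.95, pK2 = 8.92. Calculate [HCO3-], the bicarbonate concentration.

[HCO3⁻] = 2.11 mmol/kg

α₁ = 1 / (1 + [H⁺]/K1 + K2/[H⁺]) = 1 / (1 + 10^-1.57 + 10^-1.40)
   = 1 / (1 + 0.026915 + 0.039811) = 1/1.0667 = 0.9374
[HCO3⁻] = α₁ × DIC = 0.9374 × 2.25 = 2.11 mmol/kg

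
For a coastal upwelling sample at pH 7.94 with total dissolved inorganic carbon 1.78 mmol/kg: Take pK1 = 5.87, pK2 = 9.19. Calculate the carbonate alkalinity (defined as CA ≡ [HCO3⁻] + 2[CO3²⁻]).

CA = [HCO3⁻] + 2[CO3²⁻] = (α₁ + 2α₂)·DIC
At pH 7.94: [H⁺]/K1 = 10^-2.07 = 0.0085114, K2/[H⁺] = 10^-1.25 = 0.056234
α₁ = 1/(1 + 0.0085114 + 0.056234) = 1/1.0647 = 0.9392; α₂ = α₁·K2/[H⁺] = 0.05281
α₁ + 2α₂ = 1.0448
CA = 1.0448 × 1.78 = 1.86 mmol/kg

CA = 1.86 mmol/kg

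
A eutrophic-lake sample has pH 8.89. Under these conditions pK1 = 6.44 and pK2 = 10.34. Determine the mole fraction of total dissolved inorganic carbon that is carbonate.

α₂ = 0.0341

α₂ = 1 / (1 + [H⁺]/K2 + [H⁺]²/(K1K2)) = 1 / (1 + 10^+1.45 + 10^-1.00)
   = 1 / (1 + 28.184 + 0.10000) = 1/29.284 = 0.03415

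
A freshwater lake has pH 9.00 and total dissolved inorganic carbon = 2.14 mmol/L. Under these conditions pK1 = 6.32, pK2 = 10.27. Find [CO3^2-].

α₂ = 1 / (1 + [H⁺]/K2 + [H⁺]²/(K1K2)) = 1 / (1 + 10^+1.27 + 10^-1.41)
   = 1 / (1 + 18.621 + 0.038905) = 1/19.660 = 0.05087
[CO3²⁻] = α₂ × DIC = 0.05087 × 2.14 = 0.109 mmol/L

[CO3²⁻] = 0.109 mmol/L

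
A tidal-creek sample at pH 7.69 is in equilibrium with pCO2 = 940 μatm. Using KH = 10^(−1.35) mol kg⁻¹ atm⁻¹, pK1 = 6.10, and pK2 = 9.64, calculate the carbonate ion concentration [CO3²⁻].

[CO2*] = KH · pCO2 = 10^(−1.35) × 940×10^-6 = 4.199×10^-5 mol/kg
α₀ = 1/(1 + K1/[H⁺] + K1K2/[H⁺]²) = 1/(1 + 10^+1.59 + 10^-0.36) = 0.02479
DIC = [CO2*]/α₀ = 4.199×10^-5 / 0.02479 = 1.694 mmol/kg
[CO3²⁻] = α₂·DIC; α₂ = 0.01082, so [CO3²⁻] = 0.01082 × 1.694 = 0.0183 mmol/kg = 18.3 μmol/kg

[CO3²⁻] = 18.3 μmol/kg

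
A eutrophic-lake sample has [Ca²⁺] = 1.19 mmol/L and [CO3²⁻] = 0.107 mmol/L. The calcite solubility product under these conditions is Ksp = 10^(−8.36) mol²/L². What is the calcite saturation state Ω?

Ω = 29.2

Ksp = 10^(−8.36) = 4.365×10^-9
Ω = [Ca²⁺][CO3²⁻]/Ksp = (1.19×10^-3)(0.107×10^-3) / 4.365×10^-9 = 29.2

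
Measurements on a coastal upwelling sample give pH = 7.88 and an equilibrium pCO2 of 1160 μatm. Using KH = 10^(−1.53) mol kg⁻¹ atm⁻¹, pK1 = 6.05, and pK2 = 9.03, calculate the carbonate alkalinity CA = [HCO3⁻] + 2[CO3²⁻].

[CO2*] = KH · pCO2 = 10^(−1.53) × 1160×10^-6 = 3.423×10^-5 mol/kg
α₀ = 1/(1 + K1/[H⁺] + K1K2/[H⁺]²) = 1/(1 + 10^+1.83 + 10^+0.68) = 0.01362
DIC = [CO2*]/α₀ = 3.423×10^-5 / 0.01362 = 2.513 mmol/kg
CA = (α₁ + 2α₂)·DIC = (0.9212 + 2×0.06521) × 2.513 = 2.64 mmol/kg

CA = 2.64 mmol/kg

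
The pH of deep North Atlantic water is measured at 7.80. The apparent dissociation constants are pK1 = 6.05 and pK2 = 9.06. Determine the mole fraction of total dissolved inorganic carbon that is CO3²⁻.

α₂ = 0.0512

α₂ = 1 / (1 + [H⁺]/K2 + [H⁺]²/(K1K2)) = 1 / (1 + 10^+1.26 + 10^-0.49)
   = 1 / (1 + 18.197 + 0.32359) = 1/19.521 = 0.05123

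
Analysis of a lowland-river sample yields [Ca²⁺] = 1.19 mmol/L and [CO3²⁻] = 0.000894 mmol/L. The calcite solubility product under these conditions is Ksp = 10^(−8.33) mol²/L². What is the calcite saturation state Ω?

Ksp = 10^(−8.33) = 4.677×10^-9
Ω = [Ca²⁺][CO3²⁻]/Ksp = (1.19×10^-3)(0.000894×10^-3) / 4.677×10^-9 = 0.227

Ω = 0.227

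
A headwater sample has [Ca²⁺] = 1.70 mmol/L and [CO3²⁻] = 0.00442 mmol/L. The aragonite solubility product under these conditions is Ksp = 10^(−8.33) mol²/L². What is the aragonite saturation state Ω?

Ω = 1.61

Ksp = 10^(−8.33) = 4.677×10^-9
Ω = [Ca²⁺][CO3²⁻]/Ksp = (1.70×10^-3)(0.00442×10^-3) / 4.677×10^-9 = 1.61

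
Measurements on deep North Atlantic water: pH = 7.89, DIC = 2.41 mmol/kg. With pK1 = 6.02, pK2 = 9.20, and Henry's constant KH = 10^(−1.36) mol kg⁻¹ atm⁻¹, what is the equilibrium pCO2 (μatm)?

pCO2 = 701 μatm

α₀ = 1 / (1 + K1/[H⁺] + K1K2/[H⁺]²) = 1 / (1 + 10^+1.87 + 10^+0.56)
   = 1 / (1 + 74.131 + 3.6308) = 1/78.762 = 0.01270
[CO2*] = α₀ × DIC = 0.01270 × 2.41 = 0.03060 mmol/kg
pCO2 = [CO2*]/KH = 3.060×10^-5 / 4.365×10^-2 = 701 μatm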